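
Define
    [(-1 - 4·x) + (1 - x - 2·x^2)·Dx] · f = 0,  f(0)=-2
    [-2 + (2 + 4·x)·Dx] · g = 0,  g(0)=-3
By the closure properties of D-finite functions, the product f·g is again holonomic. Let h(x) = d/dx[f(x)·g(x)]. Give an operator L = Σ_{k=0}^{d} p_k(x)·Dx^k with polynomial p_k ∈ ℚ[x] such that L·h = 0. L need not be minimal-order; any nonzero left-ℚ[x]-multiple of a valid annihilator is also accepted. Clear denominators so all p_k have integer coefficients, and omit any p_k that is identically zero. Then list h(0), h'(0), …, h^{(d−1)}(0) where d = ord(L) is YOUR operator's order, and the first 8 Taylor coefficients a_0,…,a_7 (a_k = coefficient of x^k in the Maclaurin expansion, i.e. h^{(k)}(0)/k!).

f: a_k = -2, -2, -6, -10, -22, -42, -86, -170, …
g: a_k = -3, -3, 3/2, -3/2, 15/8, -21/8, 63/16, -99/16, …
h₀=f·g: eliminate ⇒ L₀, order ≤ 1·1.
h=h₀': d/dx-closure on L₀ ⇒ L.
L = (7 + 48·x + 99·x^2 + 100·x^3 + 60·x^4) + (-2 - 7·x - 3·x^2 + 22·x^3 + 44·x^4 + 24·x^5)·Dx  (order 1).
h: a_k = 12, 42, 144, 345, 1875/2, 8451/4, 10353/2, 91113/8, …
ICs: h(0) = 12.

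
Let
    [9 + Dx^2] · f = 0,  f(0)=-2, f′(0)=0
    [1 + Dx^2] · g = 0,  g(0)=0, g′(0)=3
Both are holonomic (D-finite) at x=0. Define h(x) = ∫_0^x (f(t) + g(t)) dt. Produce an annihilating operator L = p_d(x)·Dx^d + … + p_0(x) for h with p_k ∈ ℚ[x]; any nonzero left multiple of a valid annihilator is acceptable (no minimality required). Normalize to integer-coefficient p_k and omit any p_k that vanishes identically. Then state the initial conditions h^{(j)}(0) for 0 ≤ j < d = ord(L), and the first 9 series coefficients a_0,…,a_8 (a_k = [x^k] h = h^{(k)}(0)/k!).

f: a_k = -2, 0, 9, 0, -27/4, 0, 81/40, 0, -729/2240, …
g: a_k = 0, 3, 0, -1/2, 0, 1/40, 0, -1/1680, 0, …
L₀ := lclm(L_f,L_g); ord L₀ ≤ 2+2.
∫: right-multiply L₀ by Dx.
L = 9·Dx + 10·Dx^3 + Dx^5  (order 5).
h: a_k = 0, -2, 3/2, 3, -1/8, -27/20, 1/240, 81/280, -1/13440, …
ICs: h(0) = 0, h′(0) = -2, h′′(0) = 3, h′′′(0) = 18, h′′′′(0) = -3.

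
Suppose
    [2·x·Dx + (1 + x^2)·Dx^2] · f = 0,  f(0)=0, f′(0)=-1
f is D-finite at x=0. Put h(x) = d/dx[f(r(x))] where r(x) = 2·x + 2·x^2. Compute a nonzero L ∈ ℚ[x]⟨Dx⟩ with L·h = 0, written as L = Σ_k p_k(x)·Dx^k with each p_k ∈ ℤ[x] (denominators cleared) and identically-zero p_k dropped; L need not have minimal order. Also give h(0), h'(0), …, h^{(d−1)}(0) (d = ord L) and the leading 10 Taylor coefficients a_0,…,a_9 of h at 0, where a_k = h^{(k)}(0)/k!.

L = (-2 + 8·x + 32·x^2 + 48·x^3 + 24·x^4) + (1 + 2·x + 4·x^2 + 16·x^3 + 20·x^4 + 8·x^5)·Dx  (order 1).
h: a_k = -2, -4, 8, 32, 8, -176, -320, 512, 2656, 1216, …
ICs: h(0) = -2.

f: a_k = 0, -1, 0, 1/3, 0, -1/5, 0, 1/7, 0, -1/9, …
L₀ from L_f via x↦r, Dx↦r'^{-1}Dx.
Derive L from L₀ (diff closure).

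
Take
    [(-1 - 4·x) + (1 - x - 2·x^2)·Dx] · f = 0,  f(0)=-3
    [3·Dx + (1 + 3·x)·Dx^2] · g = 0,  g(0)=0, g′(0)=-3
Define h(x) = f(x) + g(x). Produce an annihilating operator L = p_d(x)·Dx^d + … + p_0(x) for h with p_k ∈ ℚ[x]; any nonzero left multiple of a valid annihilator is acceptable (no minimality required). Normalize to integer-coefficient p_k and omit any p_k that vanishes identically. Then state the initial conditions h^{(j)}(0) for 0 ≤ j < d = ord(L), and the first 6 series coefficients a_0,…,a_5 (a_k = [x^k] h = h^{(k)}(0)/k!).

L = (66 + 270·x + 576·x^2 + 336·x^3 + 288·x^4)·Dx + (4 + 96·x + 492·x^2 + 832·x^3 + 696·x^4 + 480·x^5)·Dx^2 + (-3 - 19·x - 25·x^2 + 39·x^3 + 116·x^4 + 164·x^5 + 96·x^6)·Dx^3  (order 3).
h: a_k = -3, -6, -9/2, -24, -51/4, -558/5, …
ICs: h(0) = -3, h′(0) = -6, h′′(0) = -9.

f: a_k = -3, -3, -9, -15, -33, -63, …
g: a_k = 0, -3, 9/2, -9, 81/4, -243/5, …
L₀ := lclm(L_f,L_g); ord L₀ ≤ 1+2.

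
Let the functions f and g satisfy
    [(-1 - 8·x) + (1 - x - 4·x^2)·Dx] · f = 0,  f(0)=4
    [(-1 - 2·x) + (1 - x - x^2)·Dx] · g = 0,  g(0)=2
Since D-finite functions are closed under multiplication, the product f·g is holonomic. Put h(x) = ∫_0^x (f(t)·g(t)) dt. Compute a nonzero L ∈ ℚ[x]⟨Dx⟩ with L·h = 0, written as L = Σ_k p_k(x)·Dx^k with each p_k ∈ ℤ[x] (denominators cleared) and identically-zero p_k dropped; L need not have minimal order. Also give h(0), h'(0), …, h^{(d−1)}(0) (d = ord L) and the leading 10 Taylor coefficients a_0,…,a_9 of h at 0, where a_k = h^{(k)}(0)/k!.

L = (-2 - 8·x + 15·x^2 + 16·x^3)·Dx + (1 - 2·x - 4·x^2 + 5·x^3 + 4·x^4)·Dx^2  (order 2).
h: a_k = 0, 8, 8, 64/3, 38, 448/5, 560/3, 3016/7, 958, 20000/9, …
ICs: h(0) = 0, h′(0) = 8.

f: a_k = 4, 4, 20, 36, 116, 260, 724, 1764, 4660, 11716, …
g: a_k = 2, 2, 4, 6, 10, 16, 26, 42, 68, 110, …
h₀=f·g: eliminate ⇒ L₀, order ≤ 1·1.
h=∫h₀ ⇒ L = L₀·Dx.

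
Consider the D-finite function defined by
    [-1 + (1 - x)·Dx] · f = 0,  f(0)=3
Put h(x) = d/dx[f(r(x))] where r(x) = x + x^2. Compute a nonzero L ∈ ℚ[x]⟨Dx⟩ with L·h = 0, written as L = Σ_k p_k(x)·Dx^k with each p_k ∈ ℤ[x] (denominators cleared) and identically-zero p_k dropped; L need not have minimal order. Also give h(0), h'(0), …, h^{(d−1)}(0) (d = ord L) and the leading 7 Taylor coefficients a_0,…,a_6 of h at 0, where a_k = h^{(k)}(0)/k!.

L = (4 + 6·x + 6·x^2) + (-1 - x + 3·x^2 + 2·x^3)·Dx  (order 1).
h: a_k = 3, 12, 27, 60, 120, 234, 441, …
ICs: h(0) = 3.

f: a_k = 3, 3, 3, 3, 3, 3, 3, …
Change of var in L_f (x↦r) gives L₀.
h₀' ⇒ L via d/dx closure of L₀.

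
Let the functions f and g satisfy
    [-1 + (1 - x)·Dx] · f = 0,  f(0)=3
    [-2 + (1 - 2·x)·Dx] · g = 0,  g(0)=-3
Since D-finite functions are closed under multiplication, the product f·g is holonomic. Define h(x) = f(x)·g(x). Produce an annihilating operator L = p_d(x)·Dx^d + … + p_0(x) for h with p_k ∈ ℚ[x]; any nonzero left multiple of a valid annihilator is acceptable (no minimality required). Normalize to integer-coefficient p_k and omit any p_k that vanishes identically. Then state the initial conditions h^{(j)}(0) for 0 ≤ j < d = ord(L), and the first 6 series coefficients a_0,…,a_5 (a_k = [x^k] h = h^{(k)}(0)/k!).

f: a_k = 3, 3, 3, 3, 3, 3, …
g: a_k = -3, -6, -12, -24, -48, -96, …
Sym-product of L_f,L_g gives L₀ (≤ ord 1).
L = (-3 + 4·x) + (1 - 3·x + 2·x^2)·Dx  (order 1).
h: a_k = -9, -27, -63, -135, -279, -567, …
ICs: h(0) = -9.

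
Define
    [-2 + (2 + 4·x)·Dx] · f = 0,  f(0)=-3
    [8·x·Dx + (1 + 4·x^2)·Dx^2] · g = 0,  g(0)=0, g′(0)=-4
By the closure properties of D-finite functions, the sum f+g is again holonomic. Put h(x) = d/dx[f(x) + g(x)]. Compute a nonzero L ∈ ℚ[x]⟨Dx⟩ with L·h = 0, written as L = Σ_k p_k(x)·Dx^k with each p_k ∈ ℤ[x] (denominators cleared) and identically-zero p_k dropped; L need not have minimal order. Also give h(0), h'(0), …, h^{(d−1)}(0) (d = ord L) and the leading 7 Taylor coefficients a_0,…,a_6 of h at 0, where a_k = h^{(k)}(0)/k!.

f: a_k = -3, -3, 3/2, -3/2, 15/8, -21/8, 63/16, …
g: a_k = 0, -4, 0, 16/3, 0, -64/5, 0, …
Weyl lclm of L_f,L_g ⇒ L₀ (ord ≤ 3).
Derive L from L₀ (diff closure).
L = (-8 - 40·x + 96·x^2 + 96·x^3) + (-11 - 32·x + 40·x^2 + 384·x^3 + 336·x^4)·Dx + (-1 + 6·x + 24·x^2 + 48·x^3 + 112·x^4 + 96·x^5)·Dx^2  (order 2).
h: a_k = -7, 3, 23/2, 15/2, -617/8, 189/8, 3403/16, …
ICs: h(0) = -7, h′(0) = 3.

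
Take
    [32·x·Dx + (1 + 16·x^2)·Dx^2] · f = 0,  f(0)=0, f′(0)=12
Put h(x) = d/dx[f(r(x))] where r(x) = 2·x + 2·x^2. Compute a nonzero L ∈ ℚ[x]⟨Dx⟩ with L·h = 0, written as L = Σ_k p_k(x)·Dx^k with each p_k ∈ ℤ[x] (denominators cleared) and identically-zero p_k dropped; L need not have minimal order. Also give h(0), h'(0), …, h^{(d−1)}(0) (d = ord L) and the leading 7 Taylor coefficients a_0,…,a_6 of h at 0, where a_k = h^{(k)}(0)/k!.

L = (-2 + 128·x + 512·x^2 + 768·x^3 + 384·x^4) + (1 + 2·x + 64·x^2 + 256·x^3 + 320·x^4 + 128·x^5)·Dx  (order 1).
h: a_k = 24, 48, -1536, -6144, 90624, 586752, -4915200, …
ICs: h(0) = 24.

f: a_k = 0, 12, 0, -64, 0, 3072/5, 0, …
Change of var in L_f (x↦r) gives L₀.
Differentiate: ansatz ord ≤ ord L₀ ⇒ L.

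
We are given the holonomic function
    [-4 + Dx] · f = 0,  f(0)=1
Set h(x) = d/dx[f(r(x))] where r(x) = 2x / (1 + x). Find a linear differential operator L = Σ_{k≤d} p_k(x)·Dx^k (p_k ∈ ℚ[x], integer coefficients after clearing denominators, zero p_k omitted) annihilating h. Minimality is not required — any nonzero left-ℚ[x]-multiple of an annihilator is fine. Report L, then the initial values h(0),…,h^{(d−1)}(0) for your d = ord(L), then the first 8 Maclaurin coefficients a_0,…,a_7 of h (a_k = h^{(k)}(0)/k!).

f: a_k = 1, 4, 8, 32/3, 32/3, 128/15, 256/45, 1024/315, …
h₀=f(r): pull back L_f along r ⇒ L₀.
h=h₀': d/dx-closure on L₀ ⇒ L.
L = (6 - 2·x) + (-1 - 2·x - x^2)·Dx  (order 1).
h: a_k = 8, 48, 88, 32/3, -88, 368/15, 3224/45, -3008/35, …
ICs: h(0) = 8.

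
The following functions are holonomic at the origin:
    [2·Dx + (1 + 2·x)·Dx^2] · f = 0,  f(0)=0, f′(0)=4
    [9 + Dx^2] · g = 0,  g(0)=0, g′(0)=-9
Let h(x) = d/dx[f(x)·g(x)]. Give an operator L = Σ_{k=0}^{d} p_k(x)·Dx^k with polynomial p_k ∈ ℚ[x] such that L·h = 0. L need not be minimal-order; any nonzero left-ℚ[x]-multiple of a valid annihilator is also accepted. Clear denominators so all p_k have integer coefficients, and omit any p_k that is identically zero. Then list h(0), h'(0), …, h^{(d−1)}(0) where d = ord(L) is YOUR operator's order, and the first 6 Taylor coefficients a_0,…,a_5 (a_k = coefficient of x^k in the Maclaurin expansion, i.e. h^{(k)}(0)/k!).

L = (-1890 - 5103·x + 24057·x^2 + 163296·x^3 + 344088·x^4 + 314928·x^5 + 104976·x^6) + (-297 + 1998·x + 19440·x^2 + 51840·x^3 + 58320·x^4 + 23328·x^5)·Dx + (-147 + 738·x + 11106·x^2 + 44064·x^3 + 80352·x^4 + 69984·x^5 + 23328·x^6)·Dx^2 + (-33 + 222·x + 2160·x^2 + 5760·x^3 + 6480·x^4 + 2592·x^5)·Dx^3 + (7 + 145·x + 937·x^2 + 2880·x^3 + 4680·x^4 + 3888·x^5 + 1296·x^6)·Dx^4  (order 4).
h: a_k = 0, -72, 108, 24, 90, -405, …
ICs: h(0) = 0, h′(0) = -72, h′′(0) = 216, h′′′(0) = 144.

f: a_k = 0, 4, -4, 16/3, -8, 64/5, …
g: a_k = 0, -9, 0, 27/2, 0, -243/40, …
f·g: L₀ = L_f ⊗_s L_g, ord ≤ 2·2.
Differentiate: ansatz ord ≤ ord L₀ ⇒ L.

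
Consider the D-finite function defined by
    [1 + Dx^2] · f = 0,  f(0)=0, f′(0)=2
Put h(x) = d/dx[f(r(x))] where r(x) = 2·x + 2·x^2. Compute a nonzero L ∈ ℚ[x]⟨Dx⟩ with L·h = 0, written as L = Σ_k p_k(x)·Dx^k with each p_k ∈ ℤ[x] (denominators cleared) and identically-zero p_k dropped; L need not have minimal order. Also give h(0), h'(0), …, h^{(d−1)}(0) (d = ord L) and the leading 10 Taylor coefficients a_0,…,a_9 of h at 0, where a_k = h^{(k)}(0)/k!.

L = (16 + 32·x + 96·x^2 + 128·x^3 + 64·x^4) + (-6 - 12·x)·Dx + (1 + 4·x + 4·x^2)·Dx^2  (order 2).
h: a_k = 4, 8, -8, -32, -112/3, 0, 1664/45, 1792/45, 4544/315, -256/21, …
ICs: h(0) = 4, h′(0) = 8.

f: a_k = 0, 2, 0, -1/3, 0, 1/60, 0, -1/2520, 0, 1/181440, …
Substitute x→r, Dx→(1/r')Dx; clear ⇒ L₀.
h₀' ⇒ L via d/dx closure of L₀.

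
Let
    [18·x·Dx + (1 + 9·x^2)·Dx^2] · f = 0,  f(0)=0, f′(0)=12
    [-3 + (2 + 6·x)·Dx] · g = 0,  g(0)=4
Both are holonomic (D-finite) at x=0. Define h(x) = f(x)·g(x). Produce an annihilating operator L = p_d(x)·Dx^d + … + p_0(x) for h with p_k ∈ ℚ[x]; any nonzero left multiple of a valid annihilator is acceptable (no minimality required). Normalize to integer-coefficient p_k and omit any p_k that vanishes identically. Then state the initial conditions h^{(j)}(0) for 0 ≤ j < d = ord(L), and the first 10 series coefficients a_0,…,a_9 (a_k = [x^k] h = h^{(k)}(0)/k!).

L = (27 - 108·x - 81·x^2) + (-12 + 36·x + 324·x^2 + 324·x^3)·Dx + (4 + 24·x + 72·x^2 + 216·x^3 + 324·x^4)·Dx^2  (order 2).
h: a_k = 0, 48, 72, -198, -135, 31509/40, 99387/80, -13743837/2240, -24422229/4480, 518749839/14336, …
ICs: h(0) = 0, h′(0) = 48.

f: a_k = 0, 12, 0, -36, 0, 972/5, 0, -8748/7, 0, 8748, …
g: a_k = 4, 6, -9/2, 27/4, -405/32, 1701/64, -15309/256, 72171/512, -2814669/8192, 14073345/16384, …
f·g: L₀ = L_f ⊗_s L_g, ord ≤ 2·1.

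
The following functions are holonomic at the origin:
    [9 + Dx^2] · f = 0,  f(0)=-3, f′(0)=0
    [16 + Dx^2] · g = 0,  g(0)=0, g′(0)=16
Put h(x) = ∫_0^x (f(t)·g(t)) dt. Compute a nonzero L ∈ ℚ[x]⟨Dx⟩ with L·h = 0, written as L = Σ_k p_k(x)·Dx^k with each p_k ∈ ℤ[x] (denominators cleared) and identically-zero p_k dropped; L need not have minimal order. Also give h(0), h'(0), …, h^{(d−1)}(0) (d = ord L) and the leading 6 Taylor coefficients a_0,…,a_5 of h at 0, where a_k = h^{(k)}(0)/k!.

L = 49·Dx + 50·Dx^3 + Dx^5  (order 5).
h: a_k = 0, 0, -24, 0, 86, 0, …
ICs: h(0) = 0, h′(0) = 0, h′′(0) = -48, h′′′(0) = 0, h′′′′(0) = 2064.

f: a_k = -3, 0, 27/2, 0, -81/8, 0, …
g: a_k = 0, 16, 0, -128/3, 0, 512/15, …
f·g: L₀ = L_f ⊗_s L_g, ord ≤ 2·2.
h=∫h₀ ⇒ L = L₀·Dx.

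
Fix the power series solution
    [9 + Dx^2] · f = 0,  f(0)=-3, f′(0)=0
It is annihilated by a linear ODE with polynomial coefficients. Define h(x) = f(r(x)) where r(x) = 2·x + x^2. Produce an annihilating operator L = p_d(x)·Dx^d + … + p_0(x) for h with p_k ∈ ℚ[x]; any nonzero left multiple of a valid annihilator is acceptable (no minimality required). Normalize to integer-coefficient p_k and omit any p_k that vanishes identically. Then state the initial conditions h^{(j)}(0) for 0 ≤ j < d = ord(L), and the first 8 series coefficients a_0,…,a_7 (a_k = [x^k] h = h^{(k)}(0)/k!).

f: a_k = -3, 0, 27/2, 0, -81/8, 0, 243/80, 0, …
Change of var in L_f (x↦r) gives L₀.
L = (36 + 108·x + 108·x^2 + 36·x^3) - Dx + (1 + x)·Dx^2  (order 2).
h: a_k = -3, 0, 54, 54, -297/2, -324, -243/5, 2511/5, …
ICs: h(0) = -3, h′(0) = 0.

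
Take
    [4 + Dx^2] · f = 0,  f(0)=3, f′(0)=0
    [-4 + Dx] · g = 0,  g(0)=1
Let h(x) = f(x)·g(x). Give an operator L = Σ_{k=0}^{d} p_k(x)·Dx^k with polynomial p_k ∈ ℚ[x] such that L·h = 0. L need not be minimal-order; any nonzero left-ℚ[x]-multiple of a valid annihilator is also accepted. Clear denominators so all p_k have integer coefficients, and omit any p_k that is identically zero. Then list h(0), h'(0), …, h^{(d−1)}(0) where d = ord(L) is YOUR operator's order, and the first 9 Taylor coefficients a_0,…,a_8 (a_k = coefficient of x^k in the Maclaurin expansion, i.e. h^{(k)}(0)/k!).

f: a_k = 3, 0, -6, 0, 2, 0, -4/15, 0, 2/105, …
g: a_k = 1, 4, 8, 32/3, 32/3, 128/15, 256/45, 1024/315, 512/315, …
Sym-product of L_f,L_g gives L₀ (≤ ord 2).
L = 20 - 8·Dx + Dx^2  (order 2).
h: a_k = 3, 12, 18, 8, -14, -152/5, -156/5, -2224/105, -1054/105, …
ICs: h(0) = 3, h′(0) = 12.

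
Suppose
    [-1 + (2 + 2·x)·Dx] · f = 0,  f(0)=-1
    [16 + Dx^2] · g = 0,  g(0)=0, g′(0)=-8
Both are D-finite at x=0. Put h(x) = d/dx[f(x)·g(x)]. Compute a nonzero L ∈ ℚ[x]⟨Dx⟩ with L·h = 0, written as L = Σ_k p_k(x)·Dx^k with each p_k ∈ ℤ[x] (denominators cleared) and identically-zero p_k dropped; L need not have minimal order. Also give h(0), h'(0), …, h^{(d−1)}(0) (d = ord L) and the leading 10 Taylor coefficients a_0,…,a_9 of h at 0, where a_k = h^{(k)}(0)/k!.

f: a_k = -1, -1/2, 1/8, -1/16, 5/128, -7/256, 21/1024, -33/2048, 429/32768, -715/65536, …
g: a_k = 0, -8, 0, 64/3, 0, -256/15, 0, 2048/315, 0, -4096/2835, …
f·g: L₀ = L_f ⊗_s L_g, ord ≤ 1·2.
Derive L from L₀ (diff closure).
L = (4733 + 17664·x + 25216·x^2 + 16384·x^3 + 4096·x^4) + (-244 - 756·x - 768·x^2 - 256·x^3)·Dx + (268 + 1048·x + 1548·x^2 + 1024·x^3 + 256·x^4)·Dx^2  (order 2).
h: a_k = 8, 8, -67, -122/3, 4661/48, 3561/80, -64235/1152, -212773/10080, 4467413/258048, 1745959/331776, …
ICs: h(0) = 8, h′(0) = 8.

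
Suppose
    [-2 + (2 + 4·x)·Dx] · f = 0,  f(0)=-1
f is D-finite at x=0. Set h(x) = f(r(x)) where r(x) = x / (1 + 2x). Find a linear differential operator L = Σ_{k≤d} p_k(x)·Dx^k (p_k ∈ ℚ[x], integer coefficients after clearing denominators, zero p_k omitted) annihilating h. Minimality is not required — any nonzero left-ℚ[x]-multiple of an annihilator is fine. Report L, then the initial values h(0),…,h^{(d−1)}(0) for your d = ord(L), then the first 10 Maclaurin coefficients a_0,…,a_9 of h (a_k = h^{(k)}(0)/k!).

f: a_k = -1, -1, 1/2, -1/2, 5/8, -7/8, 21/16, -33/16, 429/128, -715/128, …
Substitute x→r, Dx→(1/r')Dx; clear ⇒ L₀.
L = -1 + (1 + 6·x + 8·x^2)·Dx  (order 1).
h: a_k = -1, -1, 5/2, -13/2, 141/8, -399/8, 2353/16, -7205/16, 182461/128, -594203/128, …
ICs: h(0) = -1.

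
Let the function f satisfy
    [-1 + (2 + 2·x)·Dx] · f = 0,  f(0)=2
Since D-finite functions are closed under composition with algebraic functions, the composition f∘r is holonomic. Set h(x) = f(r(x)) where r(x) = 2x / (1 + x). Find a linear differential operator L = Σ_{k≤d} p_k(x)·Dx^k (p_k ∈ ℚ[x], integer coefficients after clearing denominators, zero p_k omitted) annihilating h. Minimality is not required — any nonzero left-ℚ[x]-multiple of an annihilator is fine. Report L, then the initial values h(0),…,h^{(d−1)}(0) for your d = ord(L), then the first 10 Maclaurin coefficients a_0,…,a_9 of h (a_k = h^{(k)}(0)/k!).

f: a_k = 2, 1, -1/4, 1/8, -5/64, 7/128, -21/512, 33/1024, -429/16384, 715/32768, …
f∘r: x↦r, Dx↦Dx/r' in L_f ⇒ L₀.
L = -1 + (1 + 4·x + 3·x^2)·Dx  (order 1).
h: a_k = 2, 2, -3, 5, -37/4, 75/4, -327/8, 753/8, -14445/64, 35699/64, …
ICs: h(0) = 2.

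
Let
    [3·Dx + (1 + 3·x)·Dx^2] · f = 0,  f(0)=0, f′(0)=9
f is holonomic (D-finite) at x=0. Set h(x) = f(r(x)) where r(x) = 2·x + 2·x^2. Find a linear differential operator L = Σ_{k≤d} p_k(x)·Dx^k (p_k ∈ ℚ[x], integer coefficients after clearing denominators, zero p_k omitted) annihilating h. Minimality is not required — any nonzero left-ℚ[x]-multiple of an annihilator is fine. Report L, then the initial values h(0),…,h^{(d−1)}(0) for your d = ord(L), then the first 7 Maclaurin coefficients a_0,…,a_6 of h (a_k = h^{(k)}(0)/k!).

L = (4 + 12·x + 12·x^2)·Dx + (1 + 8·x + 18·x^2 + 12·x^3)·Dx^2  (order 2).
h: a_k = 0, 18, -36, 108, -378, 7128/5, -5616, …
ICs: h(0) = 0, h′(0) = 18.

f: a_k = 0, 9, -27/2, 27, -243/4, 729/5, -729/2, …
Change of var in L_f (x↦r) gives L₀.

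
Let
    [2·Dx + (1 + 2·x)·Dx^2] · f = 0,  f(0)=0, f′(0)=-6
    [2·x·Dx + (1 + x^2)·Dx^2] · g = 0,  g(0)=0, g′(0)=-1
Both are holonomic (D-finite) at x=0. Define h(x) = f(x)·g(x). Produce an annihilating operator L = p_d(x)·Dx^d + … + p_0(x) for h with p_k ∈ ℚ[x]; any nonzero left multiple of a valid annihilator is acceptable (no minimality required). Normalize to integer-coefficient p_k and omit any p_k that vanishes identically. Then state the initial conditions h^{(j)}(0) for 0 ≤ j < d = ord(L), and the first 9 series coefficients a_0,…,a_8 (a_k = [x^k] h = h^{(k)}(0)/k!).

f: a_k = 0, -6, 6, -8, 12, -96/5, 32, -384/7, 96, …
g: a_k = 0, -1, 0, 1/3, 0, -1/5, 0, 1/7, 0, …
h₀=f·g: eliminate ⇒ L₀, order ≤ 2·2.
L = (24 + 80·x + 88·x^2 + 240·x^3 + 240·x^4 + 208·x^5 + 16·x^7)·Dx + (12 + 80·x + 332·x^2 + 608·x^3 + 880·x^4 + 744·x^5 + 560·x^6 + 24·x^7 + 56·x^8)·Dx^2 + (12 + 52·x + 168·x^2 + 372·x^3 + 516·x^4 + 564·x^5 + 384·x^6 + 276·x^7 + 24·x^8 + 32·x^9)·Dx^3 + (2 + 12·x + 34·x^2 + 64·x^3 + 87·x^4 + 96·x^5 + 84·x^6 + 48·x^7 + 33·x^8 + 4·x^9 + 4·x^10)·Dx^4  (order 4).
h: a_k = 0, 0, 6, -6, 6, -10, 266/15, -146/5, 246/5, …
ICs: h(0) = 0, h′(0) = 0, h′′(0) = 12, h′′′(0) = -36.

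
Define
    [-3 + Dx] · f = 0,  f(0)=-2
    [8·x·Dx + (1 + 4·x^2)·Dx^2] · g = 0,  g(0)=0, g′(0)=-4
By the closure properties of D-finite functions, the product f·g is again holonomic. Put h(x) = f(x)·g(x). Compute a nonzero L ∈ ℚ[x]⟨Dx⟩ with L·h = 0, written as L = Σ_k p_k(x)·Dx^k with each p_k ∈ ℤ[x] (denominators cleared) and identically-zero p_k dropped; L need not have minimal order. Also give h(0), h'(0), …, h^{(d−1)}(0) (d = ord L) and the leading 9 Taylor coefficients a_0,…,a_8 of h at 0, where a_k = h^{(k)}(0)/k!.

f: a_k = -2, -6, -9, -9, -27/4, -81/20, -81/40, -243/280, -729/2240, …
g: a_k = 0, -4, 0, 16/3, 0, -64/5, 0, 256/7, 0, …
f·g: L₀ = L_f ⊗_s L_g, ord ≤ 1·2.
L = (9 - 24·x + 36·x^2) + (-6 + 8·x - 24·x^2)·Dx + (1 + 4·x^2)·Dx^2  (order 2).
h: a_k = 0, 8, 24, 76/3, 4, 23/5, 45, 991/70, -1713/14, …
ICs: h(0) = 0, h′(0) = 8.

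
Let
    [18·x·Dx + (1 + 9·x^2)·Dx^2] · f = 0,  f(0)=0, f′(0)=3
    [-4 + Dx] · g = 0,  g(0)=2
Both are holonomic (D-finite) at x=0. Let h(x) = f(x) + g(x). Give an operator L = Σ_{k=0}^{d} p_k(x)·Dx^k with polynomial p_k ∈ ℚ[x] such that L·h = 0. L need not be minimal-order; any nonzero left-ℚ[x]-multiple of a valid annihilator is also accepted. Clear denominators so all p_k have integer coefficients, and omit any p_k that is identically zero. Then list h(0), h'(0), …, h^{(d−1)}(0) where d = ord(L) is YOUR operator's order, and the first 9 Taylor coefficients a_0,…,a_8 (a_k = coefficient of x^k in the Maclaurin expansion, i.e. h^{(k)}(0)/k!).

L = (36 - 144·x - 972·x^2 - 1296·x^3)·Dx + (-17 + 99·x^2 - 648·x^4)·Dx^2 + (2 + 9·x + 36·x^2 + 81·x^3 + 162·x^4)·Dx^3  (order 3).
h: a_k = 2, 11, 16, 37/3, 64/3, 197/3, 512/45, -96367/315, 1024/315, …
ICs: h(0) = 2, h′(0) = 11, h′′(0) = 32.

f: a_k = 0, 3, 0, -9, 0, 243/5, 0, -2187/7, 0, …
g: a_k = 2, 8, 16, 64/3, 64/3, 256/15, 512/45, 2048/315, 1024/315, …
h₀=f+g: left-lcm gives L₀, ord ≤ 3.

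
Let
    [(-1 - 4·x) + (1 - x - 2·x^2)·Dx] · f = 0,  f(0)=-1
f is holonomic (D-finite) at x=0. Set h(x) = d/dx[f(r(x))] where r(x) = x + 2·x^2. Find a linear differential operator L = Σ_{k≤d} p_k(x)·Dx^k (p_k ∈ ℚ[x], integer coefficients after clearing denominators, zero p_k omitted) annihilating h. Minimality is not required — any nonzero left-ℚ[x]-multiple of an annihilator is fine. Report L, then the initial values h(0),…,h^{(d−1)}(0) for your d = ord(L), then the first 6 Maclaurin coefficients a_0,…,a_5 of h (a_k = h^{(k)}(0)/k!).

f: a_k = -1, -1, -3, -5, -11, -21, …
f∘r: x↦r, Dx↦Dx/r' in L_f ⇒ L₀.
Derive L from L₀ (diff closure).
L = (10 + 72·x + 240·x^2 + 544·x^3 + 1344·x^4 + 1920·x^5 + 1280·x^6) + (-1 - 7·x - 12·x^2 + 32·x^3 + 200·x^4 + 384·x^5 + 448·x^6 + 256·x^7)·Dx  (order 1).
h: a_k = -1, -10, -51, -212, -845, -3342, …
ICs: h(0) = -1.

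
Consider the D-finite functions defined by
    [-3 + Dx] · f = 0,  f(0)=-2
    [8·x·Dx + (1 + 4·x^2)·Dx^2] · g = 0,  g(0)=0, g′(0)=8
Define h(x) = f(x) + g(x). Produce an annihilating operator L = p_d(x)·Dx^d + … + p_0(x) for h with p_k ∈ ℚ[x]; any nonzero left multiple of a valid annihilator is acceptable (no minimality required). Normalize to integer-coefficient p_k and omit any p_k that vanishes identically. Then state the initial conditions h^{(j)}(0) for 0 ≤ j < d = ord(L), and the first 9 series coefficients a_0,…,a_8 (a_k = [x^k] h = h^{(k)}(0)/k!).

L = (24 - 72·x - 288·x^2 - 288·x^3)·Dx + (-17 + 24·x^2 - 144·x^4)·Dx^2 + (3 + 8·x + 24·x^2 + 32·x^3 + 48·x^4)·Dx^3  (order 3).
h: a_k = -2, 2, -9, -59/3, -27/4, 431/20, -81/40, -20723/280, -729/2240, …
ICs: h(0) = -2, h′(0) = 2, h′′(0) = -18.

f: a_k = -2, -6, -9, -9, -27/4, -81/20, -81/40, -243/280, -729/2240, …
g: a_k = 0, 8, 0, -32/3, 0, 128/5, 0, -512/7, 0, …
Sum ⇒ L₀ = lclm(L_f,L_g) in ℚ(x)⟨Dx⟩.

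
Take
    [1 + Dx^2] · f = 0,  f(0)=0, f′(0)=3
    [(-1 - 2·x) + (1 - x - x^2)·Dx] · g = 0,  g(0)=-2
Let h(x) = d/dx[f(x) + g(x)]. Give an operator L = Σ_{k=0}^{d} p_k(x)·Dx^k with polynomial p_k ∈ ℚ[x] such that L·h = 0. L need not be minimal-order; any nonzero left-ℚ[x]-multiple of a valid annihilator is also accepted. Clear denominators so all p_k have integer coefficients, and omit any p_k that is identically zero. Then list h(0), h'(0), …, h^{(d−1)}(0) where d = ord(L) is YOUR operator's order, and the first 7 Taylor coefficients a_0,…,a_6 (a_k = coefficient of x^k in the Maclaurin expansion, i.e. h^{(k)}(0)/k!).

f: a_k = 0, 3, 0, -1/2, 0, 1/40, 0, …
g: a_k = -2, -2, -4, -6, -10, -16, -26, …
f+g: L₀ = lclm(L_f,L_g), ord ≤ 2+1.
Differentiate: ansatz ord ≤ ord L₀ ⇒ L.
L = (124 + 358·x + 470·x^2 + 230·x^3 + 130·x^4 + 18·x^5 + 6·x^6) + (-19 - 29·x + 36·x^2 + 55·x^3 + 50·x^4 + 27·x^5 + 7·x^6 + 2·x^7)·Dx + (124 + 358·x + 470·x^2 + 230·x^3 + 130·x^4 + 18·x^5 + 6·x^6)·Dx^2 + (-19 - 29·x + 36·x^2 + 55·x^3 + 50·x^4 + 27·x^5 + 7·x^6 + 2·x^7)·Dx^3  (order 3).
h: a_k = 1, -8, -39/2, -40, -639/8, -156, -70561/240, …
ICs: h(0) = 1, h′(0) = -8, h′′(0) = -39.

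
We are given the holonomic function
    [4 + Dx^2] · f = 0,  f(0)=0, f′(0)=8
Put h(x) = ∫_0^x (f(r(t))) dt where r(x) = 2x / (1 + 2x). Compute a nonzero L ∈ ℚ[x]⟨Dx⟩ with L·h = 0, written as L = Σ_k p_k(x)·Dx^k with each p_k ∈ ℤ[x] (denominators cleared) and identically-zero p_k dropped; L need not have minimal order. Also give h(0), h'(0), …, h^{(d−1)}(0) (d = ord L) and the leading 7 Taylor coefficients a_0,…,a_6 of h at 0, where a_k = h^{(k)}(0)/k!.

L = 16·Dx + (4 + 24·x + 48·x^2 + 32·x^3)·Dx^2 + (1 + 8·x + 24·x^2 + 32·x^3 + 16·x^4)·Dx^3  (order 3).
h: a_k = 0, 0, 8, -32/3, 16/3, 128/5, -5504/45, …
ICs: h(0) = 0, h′(0) = 0, h′′(0) = 16.

f: a_k = 0, 8, 0, -16/3, 0, 16/15, 0, …
Change of var in L_f (x↦r) gives L₀.
h=∫h₀ ⇒ L = L₀·Dx.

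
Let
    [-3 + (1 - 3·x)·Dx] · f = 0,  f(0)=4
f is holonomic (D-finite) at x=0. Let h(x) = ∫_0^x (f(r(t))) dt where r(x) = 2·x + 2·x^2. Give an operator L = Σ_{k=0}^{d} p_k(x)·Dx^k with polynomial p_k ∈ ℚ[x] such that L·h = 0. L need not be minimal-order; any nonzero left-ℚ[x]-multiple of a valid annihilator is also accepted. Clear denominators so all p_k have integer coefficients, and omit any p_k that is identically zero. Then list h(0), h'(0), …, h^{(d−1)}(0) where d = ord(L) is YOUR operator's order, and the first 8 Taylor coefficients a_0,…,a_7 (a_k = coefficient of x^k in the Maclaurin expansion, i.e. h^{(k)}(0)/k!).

f: a_k = 4, 12, 36, 108, 324, 972, 2916, 8748, …
L₀ from L_f via x↦r, Dx↦r'^{-1}Dx.
∫: right-multiply L₀ by Dx.
L = (6 + 12·x)·Dx + (-1 + 6·x + 6·x^2)·Dx^2  (order 2).
h: a_k = 0, 4, 12, 56, 288, 1584, 9072, 374112/7, …
ICs: h(0) = 0, h′(0) = 4.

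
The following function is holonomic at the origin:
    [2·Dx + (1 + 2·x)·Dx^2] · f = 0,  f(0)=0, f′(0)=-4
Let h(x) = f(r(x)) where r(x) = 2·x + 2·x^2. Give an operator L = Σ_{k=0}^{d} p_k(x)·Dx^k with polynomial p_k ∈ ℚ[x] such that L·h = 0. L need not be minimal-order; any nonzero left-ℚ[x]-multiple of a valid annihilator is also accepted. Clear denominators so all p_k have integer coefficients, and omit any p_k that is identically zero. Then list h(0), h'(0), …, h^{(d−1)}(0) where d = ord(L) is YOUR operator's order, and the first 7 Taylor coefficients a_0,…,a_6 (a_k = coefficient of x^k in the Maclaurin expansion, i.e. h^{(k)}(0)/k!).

f: a_k = 0, -4, 4, -16/3, 8, -64/5, 64/3, …
Change of var in L_f (x↦r) gives L₀.
L = 2·Dx + (1 + 2·x)·Dx^2  (order 2).
h: a_k = 0, -8, 8, -32/3, 16, -128/5, 128/3, …
ICs: h(0) = 0, h′(0) = -8.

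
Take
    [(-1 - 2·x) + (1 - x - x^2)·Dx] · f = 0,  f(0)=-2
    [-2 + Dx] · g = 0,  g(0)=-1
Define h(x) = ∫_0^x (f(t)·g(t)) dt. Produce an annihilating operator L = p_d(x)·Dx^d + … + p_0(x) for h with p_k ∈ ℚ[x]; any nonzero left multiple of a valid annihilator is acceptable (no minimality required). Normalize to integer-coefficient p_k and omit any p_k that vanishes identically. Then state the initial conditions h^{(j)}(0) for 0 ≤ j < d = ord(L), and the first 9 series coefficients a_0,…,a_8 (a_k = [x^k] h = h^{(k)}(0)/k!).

f: a_k = -2, -2, -4, -6, -10, -16, -26, -42, -68, …
g: a_k = -1, -2, -2, -4/3, -2/3, -4/15, -4/45, -8/315, -2/315, …
Sym-product of L_f,L_g gives L₀ (≤ ord 1).
∫: right-multiply L₀ by Dx.
L = (3 - 2·x^2)·Dx + (-1 + x + x^2)·Dx^2  (order 2).
h: a_k = 0, 2, 3, 4, 31/6, 34/5, 46/5, 4022/315, 2531/140, …
ICs: h(0) = 0, h′(0) = 2.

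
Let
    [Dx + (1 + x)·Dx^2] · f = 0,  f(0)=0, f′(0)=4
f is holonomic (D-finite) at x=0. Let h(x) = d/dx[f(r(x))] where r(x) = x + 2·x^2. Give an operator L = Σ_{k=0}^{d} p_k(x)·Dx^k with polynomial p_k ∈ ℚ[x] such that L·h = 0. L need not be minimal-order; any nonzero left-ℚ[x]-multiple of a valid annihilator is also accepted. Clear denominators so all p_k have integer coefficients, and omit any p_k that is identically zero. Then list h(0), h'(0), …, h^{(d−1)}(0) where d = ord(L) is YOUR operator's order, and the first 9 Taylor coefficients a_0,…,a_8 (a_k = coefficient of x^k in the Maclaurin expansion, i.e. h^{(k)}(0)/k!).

f: a_k = 0, 4, -2, 4/3, -1, 4/5, -2/3, 4/7, -1/2, …
f∘r: x↦r, Dx↦Dx/r' in L_f ⇒ L₀.
Differentiate: ansatz ord ≤ ord L₀ ⇒ L.
L = (-3 + 4·x + 8·x^2) + (1 + 5·x + 6·x^2 + 8·x^3)·Dx  (order 1).
h: a_k = 4, 12, -20, -4, 44, -36, -52, 124, -20, …
ICs: h(0) = 4.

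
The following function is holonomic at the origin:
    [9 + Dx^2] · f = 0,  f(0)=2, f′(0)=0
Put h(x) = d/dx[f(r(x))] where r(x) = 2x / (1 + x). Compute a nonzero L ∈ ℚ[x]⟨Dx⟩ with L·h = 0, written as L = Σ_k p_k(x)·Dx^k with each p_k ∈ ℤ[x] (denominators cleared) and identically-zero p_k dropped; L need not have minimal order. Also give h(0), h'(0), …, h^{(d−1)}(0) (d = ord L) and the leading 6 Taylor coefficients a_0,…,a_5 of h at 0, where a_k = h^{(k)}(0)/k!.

f: a_k = 2, 0, -9, 0, 27/4, 0, …
h₀=f(r): pull back L_f along r ⇒ L₀.
Differentiate: ansatz ord ≤ ord L₀ ⇒ L.
L = (42 + 12·x + 6·x^2) + (6 + 18·x + 18·x^2 + 6·x^3)·Dx + (1 + 4·x + 6·x^2 + 4·x^3 + x^4)·Dx^2  (order 2).
h: a_k = 0, -72, 216, 0, -1440, 23112/5, …
ICs: h(0) = 0, h′(0) = -72.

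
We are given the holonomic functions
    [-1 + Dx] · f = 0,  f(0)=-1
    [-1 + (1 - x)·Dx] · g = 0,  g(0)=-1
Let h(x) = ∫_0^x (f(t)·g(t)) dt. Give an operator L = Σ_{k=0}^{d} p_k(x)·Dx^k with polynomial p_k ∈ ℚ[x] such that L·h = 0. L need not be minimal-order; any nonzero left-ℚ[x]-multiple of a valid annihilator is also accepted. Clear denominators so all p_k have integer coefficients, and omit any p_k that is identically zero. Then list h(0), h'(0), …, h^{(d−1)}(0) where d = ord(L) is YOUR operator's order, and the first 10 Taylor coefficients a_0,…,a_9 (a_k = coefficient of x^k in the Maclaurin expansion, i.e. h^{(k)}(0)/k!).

L = (2 - x)·Dx + (-1 + x)·Dx^2  (order 2).
h: a_k = 0, 1, 1, 5/6, 2/3, 13/24, 163/360, 1957/5040, 685/2016, 109601/362880, …
ICs: h(0) = 0, h′(0) = 1.

f: a_k = -1, -1, -1/2, -1/6, -1/24, -1/120, -1/720, -1/5040, -1/40320, -1/362880, …
g: a_k = -1, -1, -1, -1, -1, -1, -1, -1, -1, -1, …
Sym-product of L_f,L_g gives L₀ (≤ ord 1).
h=∫₀ˣh₀: take L = L₀·Dx.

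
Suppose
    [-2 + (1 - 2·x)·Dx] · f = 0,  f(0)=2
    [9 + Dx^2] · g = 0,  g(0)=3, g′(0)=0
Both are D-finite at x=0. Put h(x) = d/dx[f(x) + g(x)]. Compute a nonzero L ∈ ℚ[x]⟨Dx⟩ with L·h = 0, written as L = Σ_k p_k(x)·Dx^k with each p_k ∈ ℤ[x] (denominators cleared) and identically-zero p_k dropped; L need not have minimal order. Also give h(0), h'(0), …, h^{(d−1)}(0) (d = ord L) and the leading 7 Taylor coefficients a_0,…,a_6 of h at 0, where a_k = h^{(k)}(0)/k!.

L = (684 - 432·x + 432·x^2) + (-99 + 306·x - 324·x^2 + 216·x^3)·Dx + (76 - 48·x + 48·x^2)·Dx^2 + (-11 + 34·x - 36·x^2 + 24·x^3)·Dx^3  (order 3).
h: a_k = 4, -11, 48, 337/2, 320, 29991/40, 1792, …
ICs: h(0) = 4, h′(0) = -11, h′′(0) = 96.

f: a_k = 2, 4, 8, 16, 32, 64, 128, …
g: a_k = 3, 0, -27/2, 0, 81/8, 0, -243/80, …
f+g: L₀ = lclm(L_f,L_g), ord ≤ 1+2.
h₀' ⇒ L via d/dx closure of L₀.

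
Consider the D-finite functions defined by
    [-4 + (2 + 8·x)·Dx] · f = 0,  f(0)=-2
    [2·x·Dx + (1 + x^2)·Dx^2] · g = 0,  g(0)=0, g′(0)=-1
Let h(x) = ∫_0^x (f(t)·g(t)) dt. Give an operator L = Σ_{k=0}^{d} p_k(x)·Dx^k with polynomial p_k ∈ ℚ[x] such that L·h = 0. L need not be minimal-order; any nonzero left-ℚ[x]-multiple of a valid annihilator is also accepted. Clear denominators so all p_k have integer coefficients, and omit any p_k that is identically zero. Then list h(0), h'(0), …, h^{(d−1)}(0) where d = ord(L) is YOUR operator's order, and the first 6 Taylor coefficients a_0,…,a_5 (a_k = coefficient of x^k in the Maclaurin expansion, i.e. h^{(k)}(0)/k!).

L = (12 - 4·x - 4·x^2)·Dx + (-4 - 14·x + 12·x^2 + 16·x^3)·Dx^2 + (1 + 8·x + 17·x^2 + 8·x^3 + 16·x^4)·Dx^3  (order 3).
h: a_k = 0, 0, 1, 4/3, -7/6, 4/3, …
ICs: h(0) = 0, h′(0) = 0, h′′(0) = 2.

f: a_k = -2, -4, 4, -8, 20, -56, …
g: a_k = 0, -1, 0, 1/3, 0, -1/5, …
f·g: L₀ = L_f ⊗_s L_g, ord ≤ 1·2.
∫: right-multiply L₀ by Dx.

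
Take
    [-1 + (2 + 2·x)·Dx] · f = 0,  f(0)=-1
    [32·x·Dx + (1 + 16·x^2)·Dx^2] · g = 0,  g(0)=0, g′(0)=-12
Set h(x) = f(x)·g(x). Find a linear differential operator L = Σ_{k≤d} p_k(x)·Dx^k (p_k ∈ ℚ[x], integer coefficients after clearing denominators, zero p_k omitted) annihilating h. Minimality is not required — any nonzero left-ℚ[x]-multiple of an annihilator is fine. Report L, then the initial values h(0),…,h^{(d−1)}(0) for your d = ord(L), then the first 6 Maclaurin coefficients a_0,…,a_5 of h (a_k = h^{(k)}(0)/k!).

f: a_k = -1, -1/2, 1/8, -1/16, 5/128, -7/256, …
g: a_k = 0, -12, 0, 64, 0, -3072/5, …
Sym-product of L_f,L_g gives L₀ (≤ ord 2).
L = (3 - 64·x - 16·x^2) + (-4 + 124·x + 192·x^2 + 64·x^3)·Dx + (4 + 8·x + 68·x^2 + 128·x^3 + 64·x^4)·Dx^2  (order 2).
h: a_k = 0, 12, 6, -131/2, -125/4, 99509/160, …
ICs: h(0) = 0, h′(0) = 12.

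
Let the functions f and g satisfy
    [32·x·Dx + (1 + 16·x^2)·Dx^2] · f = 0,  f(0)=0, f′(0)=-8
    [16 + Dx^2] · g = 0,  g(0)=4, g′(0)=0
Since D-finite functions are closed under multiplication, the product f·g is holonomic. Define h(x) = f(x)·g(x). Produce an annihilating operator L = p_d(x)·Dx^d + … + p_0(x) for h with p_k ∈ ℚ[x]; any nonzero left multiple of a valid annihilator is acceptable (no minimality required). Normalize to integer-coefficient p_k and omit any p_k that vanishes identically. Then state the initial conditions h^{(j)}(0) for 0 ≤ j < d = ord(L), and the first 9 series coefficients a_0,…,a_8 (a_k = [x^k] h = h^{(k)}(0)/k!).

f: a_k = 0, -8, 0, 128/3, 0, -2048/5, 0, 32768/7, 0, …
g: a_k = 4, 0, -32, 0, 128/3, 0, -1024/45, 0, 2048/315, …
h₀=f·g: eliminate ⇒ L₀, order ≤ 2·2.
L = (1280 + 53248·x^2 + 360448·x^4 + 2097152·x^6 + 8388608·x^8) + (1536·x + 40960·x^3 + 393216·x^5 + 2097152·x^7)·Dx + (96 + 4096·x^2 + 36864·x^4 + 262144·x^6 + 1048576·x^8)·Dx^2 + (96·x + 2560·x^3 + 24576·x^5 + 131072·x^7)·Dx^3 + (1 + 48·x^2 + 896·x^4 + 8192·x^6 + 32768·x^8)·Dx^4  (order 4).
h: a_k = 0, -32, 0, 1280/3, 0, -50176/15, 0, 10657792/315, 0, …
ICs: h(0) = 0, h′(0) = -32, h′′(0) = 0, h′′′(0) = 2560.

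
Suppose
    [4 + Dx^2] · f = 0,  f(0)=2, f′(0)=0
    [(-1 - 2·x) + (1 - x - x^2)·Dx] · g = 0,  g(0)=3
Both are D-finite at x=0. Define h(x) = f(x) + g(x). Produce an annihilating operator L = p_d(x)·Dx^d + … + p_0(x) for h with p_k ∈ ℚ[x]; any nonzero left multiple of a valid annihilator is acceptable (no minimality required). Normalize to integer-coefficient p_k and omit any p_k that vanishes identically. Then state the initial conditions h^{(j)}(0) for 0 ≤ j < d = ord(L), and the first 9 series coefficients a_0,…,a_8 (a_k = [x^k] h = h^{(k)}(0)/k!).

L = (-44 - 96·x - 32·x^2 - 48·x^3 - 40·x^4 - 16·x^5) + (16 - 20·x - 8·x^2 + 16·x^3 - 12·x^4 - 24·x^5 - 8·x^6)·Dx + (-11 - 24·x - 8·x^2 - 12·x^3 - 10·x^4 - 4·x^5)·Dx^2 + (4 - 5·x - 2·x^2 + 4·x^3 - 3·x^4 - 6·x^5 - 2·x^6)·Dx^3  (order 3).
h: a_k = 5, 3, 2, 9, 49/3, 24, 1747/45, 63, 32134/315, …
ICs: h(0) = 5, h′(0) = 3, h′′(0) = 4.

f: a_k = 2, 0, -4, 0, 4/3, 0, -8/45, 0, 4/315, …
g: a_k = 3, 3, 6, 9, 15, 24, 39, 63, 102, …
Sum ⇒ L₀ = lclm(L_f,L_g) in ℚ(x)⟨Dx⟩.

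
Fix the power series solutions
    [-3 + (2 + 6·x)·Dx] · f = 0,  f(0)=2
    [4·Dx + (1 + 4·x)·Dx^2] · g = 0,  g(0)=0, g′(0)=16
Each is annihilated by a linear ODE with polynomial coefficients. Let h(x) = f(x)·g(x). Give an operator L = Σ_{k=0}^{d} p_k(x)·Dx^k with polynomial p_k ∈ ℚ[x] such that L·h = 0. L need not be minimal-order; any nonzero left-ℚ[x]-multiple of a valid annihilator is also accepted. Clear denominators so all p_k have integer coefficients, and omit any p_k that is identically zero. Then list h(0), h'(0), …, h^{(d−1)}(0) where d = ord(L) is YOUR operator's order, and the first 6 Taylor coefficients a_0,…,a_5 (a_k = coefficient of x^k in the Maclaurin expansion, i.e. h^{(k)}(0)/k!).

L = (3 + 36·x) + (4 + 12·x)·Dx + (4 + 40·x + 132·x^2 + 144·x^3)·Dx^2  (order 2).
h: a_k = 0, 32, -16, 116/3, -130, 9383/20, …
ICs: h(0) = 0, h′(0) = 32.

f: a_k = 2, 3, -9/4, 27/8, -405/64, 1701/128, …
g: a_k = 0, 16, -32, 256/3, -256, 4096/5, …
Product ⇒ symmetric product L₀, ord ≤ 2.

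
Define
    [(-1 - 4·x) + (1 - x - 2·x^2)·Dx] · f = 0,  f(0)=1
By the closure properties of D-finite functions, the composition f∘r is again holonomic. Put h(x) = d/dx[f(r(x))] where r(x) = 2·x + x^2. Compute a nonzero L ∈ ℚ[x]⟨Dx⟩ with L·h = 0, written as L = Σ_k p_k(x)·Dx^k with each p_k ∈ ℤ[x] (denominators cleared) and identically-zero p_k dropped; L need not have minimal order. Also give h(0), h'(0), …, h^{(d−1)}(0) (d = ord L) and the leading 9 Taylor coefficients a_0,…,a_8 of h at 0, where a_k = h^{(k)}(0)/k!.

L = (13 + 52·x + 186·x^2 + 160·x^3 + 40·x^4) + (-1 - 5·x + 26·x^2 + 62·x^3 + 40·x^4 + 8·x^5)·Dx  (order 1).
h: a_k = 2, 26, 156, 956, 5270, 28206, 146328, 744216, 3725154, …
ICs: h(0) = 2.

f: a_k = 1, 1, 3, 5, 11, 21, 43, 85, 171, …
Substitute x→r, Dx→(1/r')Dx; clear ⇒ L₀.
Differentiate: ansatz ord ≤ ord L₀ ⇒ L.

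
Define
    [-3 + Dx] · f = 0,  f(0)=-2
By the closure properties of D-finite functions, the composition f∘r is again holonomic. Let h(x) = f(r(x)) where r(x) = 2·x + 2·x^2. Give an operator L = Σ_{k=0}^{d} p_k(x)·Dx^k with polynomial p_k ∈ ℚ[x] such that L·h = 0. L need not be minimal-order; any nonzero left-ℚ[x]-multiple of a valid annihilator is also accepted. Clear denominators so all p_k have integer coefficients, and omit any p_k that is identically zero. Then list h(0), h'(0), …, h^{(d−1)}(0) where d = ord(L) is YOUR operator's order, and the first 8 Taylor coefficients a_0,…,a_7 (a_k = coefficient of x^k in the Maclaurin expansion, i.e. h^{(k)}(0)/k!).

L = (-6 - 12·x) + Dx  (order 1).
h: a_k = -2, -12, -48, -144, -360, -3888/5, -7488/5, -91584/35, …
ICs: h(0) = -2.

f: a_k = -2, -6, -9, -9, -27/4, -81/20, -81/40, -243/280, …
L₀ from L_f via x↦r, Dx↦r'^{-1}Dx.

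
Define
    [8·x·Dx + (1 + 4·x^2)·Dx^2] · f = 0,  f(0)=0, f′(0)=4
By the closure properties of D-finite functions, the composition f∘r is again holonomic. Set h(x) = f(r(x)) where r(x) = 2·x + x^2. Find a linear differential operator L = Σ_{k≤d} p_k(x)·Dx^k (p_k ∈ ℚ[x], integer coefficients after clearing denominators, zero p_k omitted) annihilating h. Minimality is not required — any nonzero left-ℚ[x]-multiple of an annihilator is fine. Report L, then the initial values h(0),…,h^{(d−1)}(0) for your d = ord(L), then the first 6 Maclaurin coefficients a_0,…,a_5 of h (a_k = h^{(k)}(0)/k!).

f: a_k = 0, 4, 0, -16/3, 0, 64/5, …
Substitute x→r, Dx→(1/r')Dx; clear ⇒ L₀.
L = (-1 + 32·x + 64·x^2 + 48·x^3 + 12·x^4)·Dx + (1 + x + 16·x^2 + 32·x^3 + 20·x^4 + 4·x^5)·Dx^2  (order 2).
h: a_k = 0, 8, 4, -128/3, -64, 1888/5, …
ICs: h(0) = 0, h′(0) = 8.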